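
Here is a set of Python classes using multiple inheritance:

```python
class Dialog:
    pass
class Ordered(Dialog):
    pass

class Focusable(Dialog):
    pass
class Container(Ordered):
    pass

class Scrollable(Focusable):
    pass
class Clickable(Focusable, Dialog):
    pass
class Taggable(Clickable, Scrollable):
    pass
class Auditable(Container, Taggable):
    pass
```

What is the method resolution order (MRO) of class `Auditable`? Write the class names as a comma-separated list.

L[Auditable] = Auditable + merge(L[Container], L[Taggable], [Container Taggable])
  take Container:  [Container Ordered Dialog object] + [Taggable Clickable Scrollable Focusable Dialog object] + [Container Taggable]
  take Ordered:  [Ordered Dialog object] + [Taggable Clickable Scrollable Focusable Dialog object] + [Taggable]
  take Taggable:  [Dialog object] + [Taggable Clickable Scrollable Focusable Dialog object] + [Taggable]
  take Clickable:  [Dialog object] + [Clickable Scrollable Focusable Dialog object]
  take Scrollable:  [Dialog object] + [Scrollable Focusable Dialog object]
  take Focusable:  [Dialog object] + [Focusable Dialog object]
  take Dialog:  [Dialog object] + [Dialog object]
  take object:  [object] + [object]

Auditable, Container, Ordered, Taggable, Clickable, Scrollable, Focusable, Dialog, object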